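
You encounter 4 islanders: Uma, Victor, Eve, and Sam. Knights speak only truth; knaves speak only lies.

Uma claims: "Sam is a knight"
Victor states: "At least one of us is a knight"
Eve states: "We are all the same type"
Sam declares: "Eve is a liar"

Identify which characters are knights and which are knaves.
Uma is a knight.
Victor is a knight.
Eve is a knave.
Sam is a knight.

Verification:
- Uma (knight) says "Sam is a knight" - this is TRUE because Sam is a knight.
- Victor (knight) says "At least one of us is a knight" - this is TRUE because Uma, Victor, and Sam are knights.
- Eve (knave) says "We are all the same type" - this is FALSE (a lie) because Uma, Victor, and Sam are knights and Eve is a knave.
- Sam (knight) says "Eve is a liar" - this is TRUE because Eve is a knave.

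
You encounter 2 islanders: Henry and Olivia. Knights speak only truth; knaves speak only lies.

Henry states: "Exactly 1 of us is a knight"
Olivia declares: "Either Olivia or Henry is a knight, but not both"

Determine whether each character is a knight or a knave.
Henry is a knave.
Olivia is a knave.

Verification:
- Henry (knave) says "Exactly 1 of us is a knight" - this is FALSE (a lie) because there are 0 knights.
- Olivia (knave) says "Either Olivia or Henry is a knight, but not both" - this is FALSE (a lie) because Olivia is a knave and Henry is a knave.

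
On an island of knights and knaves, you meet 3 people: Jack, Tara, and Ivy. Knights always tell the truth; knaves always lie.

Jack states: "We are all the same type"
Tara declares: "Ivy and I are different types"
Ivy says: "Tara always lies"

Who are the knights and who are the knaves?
Jack is a knave.
Tara is a knight.
Ivy is a knave.

Verification:
- Jack (knave) says "We are all the same type" - this is FALSE (a lie) because Tara is a knight and Jack and Ivy are knaves.
- Tara (knight) says "Ivy and I are different types" - this is TRUE because Tara is a knight and Ivy is a knave.
- Ivy (knave) says "Tara always lies" - this is FALSE (a lie) because Tara is a knight.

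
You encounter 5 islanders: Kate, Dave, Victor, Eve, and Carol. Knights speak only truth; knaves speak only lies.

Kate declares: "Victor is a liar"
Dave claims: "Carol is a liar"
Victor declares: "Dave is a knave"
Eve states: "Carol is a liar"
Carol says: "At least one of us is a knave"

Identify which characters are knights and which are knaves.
Kate is a knave.
Dave is a knave.
Victor is a knight.
Eve is a knave.
Carol is a knight.

Verification:
- Kate (knave) says "Victor is a liar" - this is FALSE (a lie) because Victor is a knight.
- Dave (knave) says "Carol is a liar" - this is FALSE (a lie) because Carol is a knight.
- Victor (knight) says "Dave is a knave" - this is TRUE because Dave is a knave.
- Eve (knave) says "Carol is a liar" - this is FALSE (a lie) because Carol is a knight.
- Carol (knight) says "At least one of us is a knave" - this is TRUE because Kate, Dave, and Eve are knaves.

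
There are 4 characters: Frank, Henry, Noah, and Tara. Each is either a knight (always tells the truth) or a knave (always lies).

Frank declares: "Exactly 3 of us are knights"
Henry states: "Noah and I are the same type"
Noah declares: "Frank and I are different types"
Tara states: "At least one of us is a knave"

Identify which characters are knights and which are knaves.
Frank is a knave.
Henry is a knave.
Noah is a knight.
Tara is a knight.

Verification:
- Frank (knave) says "Exactly 3 of us are knights" - this is FALSE (a lie) because there are 2 knights.
- Henry (knave) says "Noah and I are the same type" - this is FALSE (a lie) because Henry is a knave and Noah is a knight.
- Noah (knight) says "Frank and I are different types" - this is TRUE because Noah is a knight and Frank is a knave.
- Tara (knight) says "At least one of us is a knave" - this is TRUE because Frank and Henry are knaves.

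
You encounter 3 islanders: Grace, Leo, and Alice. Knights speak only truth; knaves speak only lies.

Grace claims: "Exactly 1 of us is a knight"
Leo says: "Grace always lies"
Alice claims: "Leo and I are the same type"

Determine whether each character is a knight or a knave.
Grace is a knave.
Leo is a knight.
Alice is a knight.

Verification:
- Grace (knave) says "Exactly 1 of us is a knight" - this is FALSE (a lie) because there are 2 knights.
- Leo (knight) says "Grace always lies" - this is TRUE because Grace is a knave.
- Alice (knight) says "Leo and I are the same type" - this is TRUE because Alice is a knight and Leo is a knight.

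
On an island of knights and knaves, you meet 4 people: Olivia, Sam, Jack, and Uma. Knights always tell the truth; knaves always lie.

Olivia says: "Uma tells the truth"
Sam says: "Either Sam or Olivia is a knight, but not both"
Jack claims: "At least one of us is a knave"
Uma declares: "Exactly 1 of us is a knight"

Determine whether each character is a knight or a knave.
Olivia is a knave.
Sam is a knight.
Jack is a knight.
Uma is a knave.

Verification:
- Olivia (knave) says "Uma tells the truth" - this is FALSE (a lie) because Uma is a knave.
- Sam (knight) says "Either Sam or Olivia is a knight, but not both" - this is TRUE because Sam is a knight and Olivia is a knave.
- Jack (knight) says "At least one of us is a knave" - this is TRUE because Olivia and Uma are knaves.
- Uma (knave) says "Exactly 1 of us is a knight" - this is FALSE (a lie) because there are 2 knights.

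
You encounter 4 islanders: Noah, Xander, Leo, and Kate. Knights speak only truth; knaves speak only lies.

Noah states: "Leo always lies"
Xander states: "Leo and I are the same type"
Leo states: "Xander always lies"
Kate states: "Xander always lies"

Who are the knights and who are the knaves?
Noah is a knave.
Xander is a knave.
Leo is a knight.
Kate is a knight.

Verification:
- Noah (knave) says "Leo always lies" - this is FALSE (a lie) because Leo is a knight.
- Xander (knave) says "Leo and I are the same type" - this is FALSE (a lie) because Xander is a knave and Leo is a knight.
- Leo (knight) says "Xander always lies" - this is TRUE because Xander is a knave.
- Kate (knight) says "Xander always lies" - this is TRUE because Xander is a knave.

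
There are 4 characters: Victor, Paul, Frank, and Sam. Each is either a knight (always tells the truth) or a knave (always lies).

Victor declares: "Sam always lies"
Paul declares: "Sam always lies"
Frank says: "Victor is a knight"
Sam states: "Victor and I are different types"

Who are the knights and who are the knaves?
Victor is a knave.
Paul is a knave.
Frank is a knave.
Sam is a knight.

Verification:
- Victor (knave) says "Sam always lies" - this is FALSE (a lie) because Sam is a knight.
- Paul (knave) says "Sam always lies" - this is FALSE (a lie) because Sam is a knight.
- Frank (knave) says "Victor is a knight" - this is FALSE (a lie) because Victor is a knave.
- Sam (knight) says "Victor and I are different types" - this is TRUE because Sam is a knight and Victor is a knave.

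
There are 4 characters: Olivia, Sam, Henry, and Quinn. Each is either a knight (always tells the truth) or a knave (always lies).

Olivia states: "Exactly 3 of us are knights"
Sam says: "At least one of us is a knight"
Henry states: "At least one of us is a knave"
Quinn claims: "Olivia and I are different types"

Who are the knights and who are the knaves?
Olivia is a knave.
Sam is a knight.
Henry is a knight.
Quinn is a knave.

Verification:
- Olivia (knave) says "Exactly 3 of us are knights" - this is FALSE (a lie) because there are 2 knights.
- Sam (knight) says "At least one of us is a knight" - this is TRUE because Sam and Henry are knights.
- Henry (knight) says "At least one of us is a knave" - this is TRUE because Olivia and Quinn are knaves.
- Quinn (knave) says "Olivia and I are different types" - this is FALSE (a lie) because Quinn is a knave and Olivia is a knave.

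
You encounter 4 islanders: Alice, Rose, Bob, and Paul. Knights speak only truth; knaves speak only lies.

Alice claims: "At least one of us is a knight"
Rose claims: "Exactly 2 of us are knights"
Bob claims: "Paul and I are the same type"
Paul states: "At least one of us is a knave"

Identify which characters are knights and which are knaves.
Alice is a knight.
Rose is a knave.
Bob is a knight.
Paul is a knight.

Verification:
- Alice (knight) says "At least one of us is a knight" - this is TRUE because Alice, Bob, and Paul are knights.
- Rose (knave) says "Exactly 2 of us are knights" - this is FALSE (a lie) because there are 3 knights.
- Bob (knight) says "Paul and I are the same type" - this is TRUE because Bob is a knight and Paul is a knight.
- Paul (knight) says "At least one of us is a knave" - this is TRUE because Rose is a knave.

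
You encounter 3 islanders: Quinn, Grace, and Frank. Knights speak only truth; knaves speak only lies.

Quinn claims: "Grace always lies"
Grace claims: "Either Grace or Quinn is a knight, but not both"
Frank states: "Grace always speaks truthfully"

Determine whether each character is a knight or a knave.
Quinn is a knave.
Grace is a knight.
Frank is a knight.

Verification:
- Quinn (knave) says "Grace always lies" - this is FALSE (a lie) because Grace is a knight.
- Grace (knight) says "Either Grace or Quinn is a knight, but not both" - this is TRUE because Grace is a knight and Quinn is a knave.
- Frank (knight) says "Grace always speaks truthfully" - this is TRUE because Grace is a knight.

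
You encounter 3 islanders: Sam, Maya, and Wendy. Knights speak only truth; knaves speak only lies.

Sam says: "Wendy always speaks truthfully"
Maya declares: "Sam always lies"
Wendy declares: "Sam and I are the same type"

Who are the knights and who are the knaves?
Sam is a knight.
Maya is a knave.
Wendy is a knight.

Verification:
- Sam (knight) says "Wendy always speaks truthfully" - this is TRUE because Wendy is a knight.
- Maya (knave) says "Sam always lies" - this is FALSE (a lie) because Sam is a knight.
- Wendy (knight) says "Sam and I are the same type" - this is TRUE because Wendy is a knight and Sam is a knight.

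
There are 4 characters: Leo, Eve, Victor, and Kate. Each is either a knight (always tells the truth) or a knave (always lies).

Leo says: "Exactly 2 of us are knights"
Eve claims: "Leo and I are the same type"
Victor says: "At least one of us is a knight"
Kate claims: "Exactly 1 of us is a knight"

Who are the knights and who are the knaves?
Leo is a knight.
Eve is a knave.
Victor is a knight.
Kate is a knave.

Verification:
- Leo (knight) says "Exactly 2 of us are knights" - this is TRUE because there are 2 knights.
- Eve (knave) says "Leo and I are the same type" - this is FALSE (a lie) because Eve is a knave and Leo is a knight.
- Victor (knight) says "At least one of us is a knight" - this is TRUE because Leo and Victor are knights.
- Kate (knave) says "Exactly 1 of us is a knight" - this is FALSE (a lie) because there are 2 knights.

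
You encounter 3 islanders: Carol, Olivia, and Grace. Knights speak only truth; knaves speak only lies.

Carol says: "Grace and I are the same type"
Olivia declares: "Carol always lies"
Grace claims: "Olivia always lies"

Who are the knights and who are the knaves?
Carol is a knight.
Olivia is a knave.
Grace is a knight.

Verification:
- Carol (knight) says "Grace and I are the same type" - this is TRUE because Carol is a knight and Grace is a knight.
- Olivia (knave) says "Carol always lies" - this is FALSE (a lie) because Carol is a knight.
- Grace (knight) says "Olivia always lies" - this is TRUE because Olivia is a knave.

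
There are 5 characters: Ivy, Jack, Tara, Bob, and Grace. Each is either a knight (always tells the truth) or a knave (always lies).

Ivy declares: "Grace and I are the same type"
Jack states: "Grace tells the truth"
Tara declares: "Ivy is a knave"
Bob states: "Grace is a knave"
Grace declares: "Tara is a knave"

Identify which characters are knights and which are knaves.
Ivy is a knight.
Jack is a knight.
Tara is a knave.
Bob is a knave.
Grace is a knight.

Verification:
- Ivy (knight) says "Grace and I are the same type" - this is TRUE because Ivy is a knight and Grace is a knight.
- Jack (knight) says "Grace tells the truth" - this is TRUE because Grace is a knight.
- Tara (knave) says "Ivy is a knave" - this is FALSE (a lie) because Ivy is a knight.
- Bob (knave) says "Grace is a knave" - this is FALSE (a lie) because Grace is a knight.
- Grace (knight) says "Tara is a knave" - this is TRUE because Tara is a knave.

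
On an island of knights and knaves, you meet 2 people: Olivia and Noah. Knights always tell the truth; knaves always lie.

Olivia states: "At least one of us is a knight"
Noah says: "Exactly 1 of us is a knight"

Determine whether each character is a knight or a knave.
Olivia is a knave.
Noah is a knave.

Verification:
- Olivia (knave) says "At least one of us is a knight" - this is FALSE (a lie) because no one is a knight.
- Noah (knave) says "Exactly 1 of us is a knight" - this is FALSE (a lie) because there are 0 knights.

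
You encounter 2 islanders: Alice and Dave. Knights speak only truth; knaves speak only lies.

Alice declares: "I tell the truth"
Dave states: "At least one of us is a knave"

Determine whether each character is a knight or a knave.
Alice is a knave.
Dave is a knight.

Verification:
- Alice (knave) says "I tell the truth" - this is FALSE (a lie) because Alice is a knave.
- Dave (knight) says "At least one of us is a knave" - this is TRUE because Alice is a knave.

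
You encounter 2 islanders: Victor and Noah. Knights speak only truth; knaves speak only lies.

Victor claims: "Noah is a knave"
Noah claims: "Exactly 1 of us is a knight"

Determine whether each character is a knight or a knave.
Victor is a knave.
Noah is a knight.

Verification:
- Victor (knave) says "Noah is a knave" - this is FALSE (a lie) because Noah is a knight.
- Noah (knight) says "Exactly 1 of us is a knight" - this is TRUE because there are 1 knights.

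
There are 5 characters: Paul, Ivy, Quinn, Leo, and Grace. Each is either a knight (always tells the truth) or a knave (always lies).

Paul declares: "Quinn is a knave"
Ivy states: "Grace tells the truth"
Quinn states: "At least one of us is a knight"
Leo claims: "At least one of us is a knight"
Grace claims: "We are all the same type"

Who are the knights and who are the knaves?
Paul is a knave.
Ivy is a knave.
Quinn is a knight.
Leo is a knight.
Grace is a knave.

Verification:
- Paul (knave) says "Quinn is a knave" - this is FALSE (a lie) because Quinn is a knight.
- Ivy (knave) says "Grace tells the truth" - this is FALSE (a lie) because Grace is a knave.
- Quinn (knight) says "At least one of us is a knight" - this is TRUE because Quinn and Leo are knights.
- Leo (knight) says "At least one of us is a knight" - this is TRUE because Quinn and Leo are knights.
- Grace (knave) says "We are all the same type" - this is FALSE (a lie) because Quinn and Leo are knights and Paul, Ivy, and Grace are knaves.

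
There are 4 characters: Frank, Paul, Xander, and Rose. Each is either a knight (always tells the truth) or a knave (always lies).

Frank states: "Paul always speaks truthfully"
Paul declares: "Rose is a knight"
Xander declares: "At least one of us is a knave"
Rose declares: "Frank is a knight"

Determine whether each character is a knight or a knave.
Frank is a knave.
Paul is a knave.
Xander is a knight.
Rose is a knave.

Verification:
- Frank (knave) says "Paul always speaks truthfully" - this is FALSE (a lie) because Paul is a knave.
- Paul (knave) says "Rose is a knight" - this is FALSE (a lie) because Rose is a knave.
- Xander (knight) says "At least one of us is a knave" - this is TRUE because Frank, Paul, and Rose are knaves.
- Rose (knave) says "Frank is a knight" - this is FALSE (a lie) because Frank is a knave.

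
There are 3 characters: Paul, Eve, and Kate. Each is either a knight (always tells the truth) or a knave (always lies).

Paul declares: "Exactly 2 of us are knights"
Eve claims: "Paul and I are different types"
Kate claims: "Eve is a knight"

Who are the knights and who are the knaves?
Paul is a knave.
Eve is a knave.
Kate is a knave.

Verification:
- Paul (knave) says "Exactly 2 of us are knights" - this is FALSE (a lie) because there are 0 knights.
- Eve (knave) says "Paul and I are different types" - this is FALSE (a lie) because Eve is a knave and Paul is a knave.
- Kate (knave) says "Eve is a knight" - this is FALSE (a lie) because Eve is a knave.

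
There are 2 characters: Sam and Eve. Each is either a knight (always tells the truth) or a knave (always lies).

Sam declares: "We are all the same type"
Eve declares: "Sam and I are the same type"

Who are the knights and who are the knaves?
Sam is a knight.
Eve is a knight.

Verification:
- Sam (knight) says "We are all the same type" - this is TRUE because Sam and Eve are knights.
- Eve (knight) says "Sam and I are the same type" - this is TRUE because Eve is a knight and Sam is a knight.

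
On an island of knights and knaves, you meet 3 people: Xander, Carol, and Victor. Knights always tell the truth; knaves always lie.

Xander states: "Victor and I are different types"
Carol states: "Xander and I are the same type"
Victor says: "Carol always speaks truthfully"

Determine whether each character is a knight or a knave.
Xander is a knight.
Carol is a knave.
Victor is a knave.

Verification:
- Xander (knight) says "Victor and I are different types" - this is TRUE because Xander is a knight and Victor is a knave.
- Carol (knave) says "Xander and I are the same type" - this is FALSE (a lie) because Carol is a knave and Xander is a knight.
- Victor (knave) says "Carol always speaks truthfully" - this is FALSE (a lie) because Carol is a knave.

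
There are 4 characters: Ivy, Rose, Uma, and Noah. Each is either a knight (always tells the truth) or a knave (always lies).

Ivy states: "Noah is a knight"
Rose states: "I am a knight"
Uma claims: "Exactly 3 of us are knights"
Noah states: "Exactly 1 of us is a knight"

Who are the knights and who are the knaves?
Ivy is a knave.
Rose is a knave.
Uma is a knave.
Noah is a knave.

Verification:
- Ivy (knave) says "Noah is a knight" - this is FALSE (a lie) because Noah is a knave.
- Rose (knave) says "I am a knight" - this is FALSE (a lie) because Rose is a knave.
- Uma (knave) says "Exactly 3 of us are knights" - this is FALSE (a lie) because there are 0 knights.
- Noah (knave) says "Exactly 1 of us is a knight" - this is FALSE (a lie) because there are 0 knights.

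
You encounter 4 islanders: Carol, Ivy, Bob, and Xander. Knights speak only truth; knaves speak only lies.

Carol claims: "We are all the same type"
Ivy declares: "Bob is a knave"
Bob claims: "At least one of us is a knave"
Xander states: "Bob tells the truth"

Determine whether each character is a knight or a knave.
Carol is a knave.
Ivy is a knave.
Bob is a knight.
Xander is a knight.

Verification:
- Carol (knave) says "We are all the same type" - this is FALSE (a lie) because Bob and Xander are knights and Carol and Ivy are knaves.
- Ivy (knave) says "Bob is a knave" - this is FALSE (a lie) because Bob is a knight.
- Bob (knight) says "At least one of us is a knave" - this is TRUE because Carol and Ivy are knaves.
- Xander (knight) says "Bob tells the truth" - this is TRUE because Bob is a knight.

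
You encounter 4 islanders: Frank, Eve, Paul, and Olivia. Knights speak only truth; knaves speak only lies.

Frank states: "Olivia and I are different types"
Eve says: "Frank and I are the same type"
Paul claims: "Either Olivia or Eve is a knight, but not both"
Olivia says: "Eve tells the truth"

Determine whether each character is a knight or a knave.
Frank is a knight.
Eve is a knave.
Paul is a knave.
Olivia is a knave.

Verification:
- Frank (knight) says "Olivia and I are different types" - this is TRUE because Frank is a knight and Olivia is a knave.
- Eve (knave) says "Frank and I are the same type" - this is FALSE (a lie) because Eve is a knave and Frank is a knight.
- Paul (knave) says "Either Olivia or Eve is a knight, but not both" - this is FALSE (a lie) because Olivia is a knave and Eve is a knave.
- Olivia (knave) says "Eve tells the truth" - this is FALSE (a lie) because Eve is a knave.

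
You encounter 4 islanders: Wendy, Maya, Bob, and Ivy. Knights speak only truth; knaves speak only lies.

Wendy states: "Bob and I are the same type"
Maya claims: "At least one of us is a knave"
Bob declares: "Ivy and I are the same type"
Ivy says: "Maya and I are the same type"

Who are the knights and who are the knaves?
Wendy is a knave.
Maya is a knight.
Bob is a knight.
Ivy is a knight.

Verification:
- Wendy (knave) says "Bob and I are the same type" - this is FALSE (a lie) because Wendy is a knave and Bob is a knight.
- Maya (knight) says "At least one of us is a knave" - this is TRUE because Wendy is a knave.
- Bob (knight) says "Ivy and I are the same type" - this is TRUE because Bob is a knight and Ivy is a knight.
- Ivy (knight) says "Maya and I are the same type" - this is TRUE because Ivy is a knight and Maya is a knight.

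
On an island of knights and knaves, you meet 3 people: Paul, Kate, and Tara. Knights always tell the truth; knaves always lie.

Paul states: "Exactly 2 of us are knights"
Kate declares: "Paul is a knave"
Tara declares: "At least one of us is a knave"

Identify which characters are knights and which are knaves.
Paul is a knight.
Kate is a knave.
Tara is a knight.

Verification:
- Paul (knight) says "Exactly 2 of us are knights" - this is TRUE because there are 2 knights.
- Kate (knave) says "Paul is a knave" - this is FALSE (a lie) because Paul is a knight.
- Tara (knight) says "At least one of us is a knave" - this is TRUE because Kate is a knave.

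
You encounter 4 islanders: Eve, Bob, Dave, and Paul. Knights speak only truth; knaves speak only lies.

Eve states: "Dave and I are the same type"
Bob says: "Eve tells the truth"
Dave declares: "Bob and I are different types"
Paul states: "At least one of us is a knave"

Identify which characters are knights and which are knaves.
Eve is a knave.
Bob is a knave.
Dave is a knight.
Paul is a knight.

Verification:
- Eve (knave) says "Dave and I are the same type" - this is FALSE (a lie) because Eve is a knave and Dave is a knight.
- Bob (knave) says "Eve tells the truth" - this is FALSE (a lie) because Eve is a knave.
- Dave (knight) says "Bob and I are different types" - this is TRUE because Dave is a knight and Bob is a knave.
- Paul (knight) says "At least one of us is a knave" - this is TRUE because Eve and Bob are knaves.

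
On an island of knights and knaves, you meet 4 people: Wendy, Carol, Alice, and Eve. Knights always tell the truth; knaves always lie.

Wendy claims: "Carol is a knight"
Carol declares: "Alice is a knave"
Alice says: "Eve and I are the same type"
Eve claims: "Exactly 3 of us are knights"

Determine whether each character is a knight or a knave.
Wendy is a knight.
Carol is a knight.
Alice is a knave.
Eve is a knight.

Verification:
- Wendy (knight) says "Carol is a knight" - this is TRUE because Carol is a knight.
- Carol (knight) says "Alice is a knave" - this is TRUE because Alice is a knave.
- Alice (knave) says "Eve and I are the same type" - this is FALSE (a lie) because Alice is a knave and Eve is a knight.
- Eve (knight) says "Exactly 3 of us are knights" - this is TRUE because there are 3 knights.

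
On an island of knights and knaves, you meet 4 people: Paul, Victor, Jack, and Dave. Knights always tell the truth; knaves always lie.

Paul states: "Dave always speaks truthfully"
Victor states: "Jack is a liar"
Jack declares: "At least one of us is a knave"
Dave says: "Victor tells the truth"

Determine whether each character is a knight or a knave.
Paul is a knave.
Victor is a knave.
Jack is a knight.
Dave is a knave.

Verification:
- Paul (knave) says "Dave always speaks truthfully" - this is FALSE (a lie) because Dave is a knave.
- Victor (knave) says "Jack is a liar" - this is FALSE (a lie) because Jack is a knight.
- Jack (knight) says "At least one of us is a knave" - this is TRUE because Paul, Victor, and Dave are knaves.
- Dave (knave) says "Victor tells the truth" - this is FALSE (a lie) because Victor is a knave.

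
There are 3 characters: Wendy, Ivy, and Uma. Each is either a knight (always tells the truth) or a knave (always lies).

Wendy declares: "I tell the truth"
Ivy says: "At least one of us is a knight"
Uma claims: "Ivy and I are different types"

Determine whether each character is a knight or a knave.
Wendy is a knave.
Ivy is a knave.
Uma is a knave.

Verification:
- Wendy (knave) says "I tell the truth" - this is FALSE (a lie) because Wendy is a knave.
- Ivy (knave) says "At least one of us is a knight" - this is FALSE (a lie) because no one is a knight.
- Uma (knave) says "Ivy and I are different types" - this is FALSE (a lie) because Uma is a knave and Ivy is a knave.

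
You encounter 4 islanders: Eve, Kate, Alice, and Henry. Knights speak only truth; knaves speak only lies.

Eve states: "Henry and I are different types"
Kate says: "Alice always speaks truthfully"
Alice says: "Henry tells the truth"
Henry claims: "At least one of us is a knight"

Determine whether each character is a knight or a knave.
Eve is a knave.
Kate is a knave.
Alice is a knave.
Henry is a knave.

Verification:
- Eve (knave) says "Henry and I are different types" - this is FALSE (a lie) because Eve is a knave and Henry is a knave.
- Kate (knave) says "Alice always speaks truthfully" - this is FALSE (a lie) because Alice is a knave.
- Alice (knave) says "Henry tells the truth" - this is FALSE (a lie) because Henry is a knave.
- Henry (knave) says "At least one of us is a knight" - this is FALSE (a lie) because no one is a knight.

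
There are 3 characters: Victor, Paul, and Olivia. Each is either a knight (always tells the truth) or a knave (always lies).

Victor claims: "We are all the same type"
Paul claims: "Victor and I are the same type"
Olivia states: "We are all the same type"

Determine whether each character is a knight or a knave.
Victor is a knight.
Paul is a knight.
Olivia is a knight.

Verification:
- Victor (knight) says "We are all the same type" - this is TRUE because Victor, Paul, and Olivia are knights.
- Paul (knight) says "Victor and I are the same type" - this is TRUE because Paul is a knight and Victor is a knight.
- Olivia (knight) says "We are all the same type" - this is TRUE because Victor, Paul, and Olivia are knights.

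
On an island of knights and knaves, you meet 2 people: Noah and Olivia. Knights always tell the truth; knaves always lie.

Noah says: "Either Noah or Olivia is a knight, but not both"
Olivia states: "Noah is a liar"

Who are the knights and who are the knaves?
Noah is a knight.
Olivia is a knave.

Verification:
- Noah (knight) says "Either Noah or Olivia is a knight, but not both" - this is TRUE because Noah is a knight and Olivia is a knave.
- Olivia (knave) says "Noah is a liar" - this is FALSE (a lie) because Noah is a knight.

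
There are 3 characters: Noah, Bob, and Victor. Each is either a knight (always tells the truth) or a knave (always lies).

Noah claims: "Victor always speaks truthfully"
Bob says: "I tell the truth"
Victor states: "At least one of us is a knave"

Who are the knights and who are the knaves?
Noah is a knight.
Bob is a knave.
Victor is a knight.

Verification:
- Noah (knight) says "Victor always speaks truthfully" - this is TRUE because Victor is a knight.
- Bob (knave) says "I tell the truth" - this is FALSE (a lie) because Bob is a knave.
- Victor (knight) says "At least one of us is a knave" - this is TRUE because Bob is a knave.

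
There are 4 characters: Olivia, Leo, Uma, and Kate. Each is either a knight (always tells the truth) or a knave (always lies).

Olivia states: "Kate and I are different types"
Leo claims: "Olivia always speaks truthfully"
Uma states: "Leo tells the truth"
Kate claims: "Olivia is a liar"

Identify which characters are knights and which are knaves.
Olivia is a knight.
Leo is a knight.
Uma is a knight.
Kate is a knave.

Verification:
- Olivia (knight) says "Kate and I are different types" - this is TRUE because Olivia is a knight and Kate is a knave.
- Leo (knight) says "Olivia always speaks truthfully" - this is TRUE because Olivia is a knight.
- Uma (knight) says "Leo tells the truth" - this is TRUE because Leo is a knight.
- Kate (knave) says "Olivia is a liar" - this is FALSE (a lie) because Olivia is a knight.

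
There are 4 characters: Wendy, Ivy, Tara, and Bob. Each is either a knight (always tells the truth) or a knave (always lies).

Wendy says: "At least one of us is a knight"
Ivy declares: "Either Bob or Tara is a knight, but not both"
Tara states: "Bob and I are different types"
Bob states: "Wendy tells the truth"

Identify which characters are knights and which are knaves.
Wendy is a knave.
Ivy is a knave.
Tara is a knave.
Bob is a knave.

Verification:
- Wendy (knave) says "At least one of us is a knight" - this is FALSE (a lie) because no one is a knight.
- Ivy (knave) says "Either Bob or Tara is a knight, but not both" - this is FALSE (a lie) because Bob is a knave and Tara is a knave.
- Tara (knave) says "Bob and I are different types" - this is FALSE (a lie) because Tara is a knave and Bob is a knave.
- Bob (knave) says "Wendy tells the truth" - this is FALSE (a lie) because Wendy is a knave.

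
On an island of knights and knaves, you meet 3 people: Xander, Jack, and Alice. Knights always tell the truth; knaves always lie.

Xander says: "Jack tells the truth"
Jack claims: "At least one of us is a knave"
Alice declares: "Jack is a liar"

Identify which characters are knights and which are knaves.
Xander is a knight.
Jack is a knight.
Alice is a knave.

Verification:
- Xander (knight) says "Jack tells the truth" - this is TRUE because Jack is a knight.
- Jack (knight) says "At least one of us is a knave" - this is TRUE because Alice is a knave.
- Alice (knave) says "Jack is a liar" - this is FALSE (a lie) because Jack is a knight.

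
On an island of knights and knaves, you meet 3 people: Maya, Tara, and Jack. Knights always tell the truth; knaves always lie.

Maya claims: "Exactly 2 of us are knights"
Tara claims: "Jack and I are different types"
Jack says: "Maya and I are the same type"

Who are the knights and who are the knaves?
Maya is a knight.
Tara is a knight.
Jack is a knave.

Verification:
- Maya (knight) says "Exactly 2 of us are knights" - this is TRUE because there are 2 knights.
- Tara (knight) says "Jack and I are different types" - this is TRUE because Tara is a knight and Jack is a knave.
- Jack (knave) says "Maya and I are the same type" - this is FALSE (a lie) because Jack is a knave and Maya is a knight.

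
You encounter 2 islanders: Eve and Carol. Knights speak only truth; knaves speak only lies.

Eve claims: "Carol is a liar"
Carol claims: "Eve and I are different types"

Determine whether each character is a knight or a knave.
Eve is a knave.
Carol is a knight.

Verification:
- Eve (knave) says "Carol is a liar" - this is FALSE (a lie) because Carol is a knight.
- Carol (knight) says "Eve and I are different types" - this is TRUE because Carol is a knight and Eve is a knave.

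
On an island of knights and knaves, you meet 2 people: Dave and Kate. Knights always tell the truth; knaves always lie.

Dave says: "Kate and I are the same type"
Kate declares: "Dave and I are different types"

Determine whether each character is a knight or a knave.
Dave is a knave.
Kate is a knight.

Verification:
- Dave (knave) says "Kate and I are the same type" - this is FALSE (a lie) because Dave is a knave and Kate is a knight.
- Kate (knight) says "Dave and I are different types" - this is TRUE because Kate is a knight and Dave is a knave.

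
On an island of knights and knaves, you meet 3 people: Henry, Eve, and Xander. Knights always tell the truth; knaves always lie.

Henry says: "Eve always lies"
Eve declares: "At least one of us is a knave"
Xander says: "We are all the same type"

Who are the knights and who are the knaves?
Henry is a knave.
Eve is a knight.
Xander is a knave.

Verification:
- Henry (knave) says "Eve always lies" - this is FALSE (a lie) because Eve is a knight.
- Eve (knight) says "At least one of us is a knave" - this is TRUE because Henry and Xander are knaves.
- Xander (knave) says "We are all the same type" - this is FALSE (a lie) because Eve is a knight and Henry and Xander are knaves.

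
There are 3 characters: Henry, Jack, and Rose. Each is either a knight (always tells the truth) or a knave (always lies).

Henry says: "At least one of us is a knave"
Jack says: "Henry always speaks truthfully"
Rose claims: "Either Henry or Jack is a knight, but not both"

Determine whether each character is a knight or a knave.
Henry is a knight.
Jack is a knight.
Rose is a knave.

Verification:
- Henry (knight) says "At least one of us is a knave" - this is TRUE because Rose is a knave.
- Jack (knight) says "Henry always speaks truthfully" - this is TRUE because Henry is a knight.
- Rose (knave) says "Either Henry or Jack is a knight, but not both" - this is FALSE (a lie) because Henry is a knight and Jack is a knight.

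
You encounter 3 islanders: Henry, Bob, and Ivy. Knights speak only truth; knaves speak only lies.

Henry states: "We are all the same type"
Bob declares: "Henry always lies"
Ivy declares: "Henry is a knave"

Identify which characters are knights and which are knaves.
Henry is a knave.
Bob is a knight.
Ivy is a knight.

Verification:
- Henry (knave) says "We are all the same type" - this is FALSE (a lie) because Bob and Ivy are knights and Henry is a knave.
- Bob (knight) says "Henry always lies" - this is TRUE because Henry is a knave.
- Ivy (knight) says "Henry is a knave" - this is TRUE because Henry is a knave.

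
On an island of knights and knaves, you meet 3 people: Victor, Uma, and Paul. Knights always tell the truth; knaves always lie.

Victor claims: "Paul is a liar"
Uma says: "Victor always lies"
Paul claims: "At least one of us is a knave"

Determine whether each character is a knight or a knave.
Victor is a knave.
Uma is a knight.
Paul is a knight.

Verification:
- Victor (knave) says "Paul is a liar" - this is FALSE (a lie) because Paul is a knight.
- Uma (knight) says "Victor always lies" - this is TRUE because Victor is a knave.
- Paul (knight) says "At least one of us is a knave" - this is TRUE because Victor is a knave.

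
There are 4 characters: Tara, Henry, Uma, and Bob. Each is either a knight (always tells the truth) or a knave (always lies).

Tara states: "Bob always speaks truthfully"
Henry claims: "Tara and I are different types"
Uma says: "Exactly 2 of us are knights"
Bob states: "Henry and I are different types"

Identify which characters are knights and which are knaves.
Tara is a knave.
Henry is a knave.
Uma is a knave.
Bob is a knave.

Verification:
- Tara (knave) says "Bob always speaks truthfully" - this is FALSE (a lie) because Bob is a knave.
- Henry (knave) says "Tara and I are different types" - this is FALSE (a lie) because Henry is a knave and Tara is a knave.
- Uma (knave) says "Exactly 2 of us are knights" - this is FALSE (a lie) because there are 0 knights.
- Bob (knave) says "Henry and I are different types" - this is FALSE (a lie) because Bob is a knave and Henry is a knave.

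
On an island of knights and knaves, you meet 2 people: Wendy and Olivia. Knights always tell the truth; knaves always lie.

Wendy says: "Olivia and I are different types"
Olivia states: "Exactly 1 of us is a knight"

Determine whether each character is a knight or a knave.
Wendy is a knave.
Olivia is a knave.

Verification:
- Wendy (knave) says "Olivia and I are different types" - this is FALSE (a lie) because Wendy is a knave and Olivia is a knave.
- Olivia (knave) says "Exactly 1 of us is a knight" - this is FALSE (a lie) because there are 0 knights.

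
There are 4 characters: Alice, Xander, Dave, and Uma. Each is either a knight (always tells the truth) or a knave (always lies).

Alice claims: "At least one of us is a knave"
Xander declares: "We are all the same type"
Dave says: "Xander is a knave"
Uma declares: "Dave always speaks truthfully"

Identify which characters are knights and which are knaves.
Alice is a knight.
Xander is a knave.
Dave is a knight.
Uma is a knight.

Verification:
- Alice (knight) says "At least one of us is a knave" - this is TRUE because Xander is a knave.
- Xander (knave) says "We are all the same type" - this is FALSE (a lie) because Alice, Dave, and Uma are knights and Xander is a knave.
- Dave (knight) says "Xander is a knave" - this is TRUE because Xander is a knave.
- Uma (knight) says "Dave always speaks truthfully" - this is TRUE because Dave is a knight.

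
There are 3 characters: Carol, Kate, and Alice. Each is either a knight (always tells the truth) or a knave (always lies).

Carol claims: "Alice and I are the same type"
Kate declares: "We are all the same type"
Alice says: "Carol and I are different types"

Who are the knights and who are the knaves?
Carol is a knave.
Kate is a knave.
Alice is a knight.

Verification:
- Carol (knave) says "Alice and I are the same type" - this is FALSE (a lie) because Carol is a knave and Alice is a knight.
- Kate (knave) says "We are all the same type" - this is FALSE (a lie) because Alice is a knight and Carol and Kate are knaves.
- Alice (knight) says "Carol and I are different types" - this is TRUE because Alice is a knight and Carol is a knave.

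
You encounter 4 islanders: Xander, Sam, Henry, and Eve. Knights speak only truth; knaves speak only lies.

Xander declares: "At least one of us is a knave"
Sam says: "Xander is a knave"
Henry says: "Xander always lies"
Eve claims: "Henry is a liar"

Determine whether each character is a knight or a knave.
Xander is a knight.
Sam is a knave.
Henry is a knave.
Eve is a knight.

Verification:
- Xander (knight) says "At least one of us is a knave" - this is TRUE because Sam and Henry are knaves.
- Sam (knave) says "Xander is a knave" - this is FALSE (a lie) because Xander is a knight.
- Henry (knave) says "Xander always lies" - this is FALSE (a lie) because Xander is a knight.
- Eve (knight) says "Henry is a liar" - this is TRUE because Henry is a knave.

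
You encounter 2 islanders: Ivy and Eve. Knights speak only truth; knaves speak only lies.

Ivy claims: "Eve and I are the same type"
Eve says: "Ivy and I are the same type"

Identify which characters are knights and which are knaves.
Ivy is a knight.
Eve is a knight.

Verification:
- Ivy (knight) says "Eve and I are the same type" - this is TRUE because Ivy is a knight and Eve is a knight.
- Eve (knight) says "Ivy and I are the same type" - this is TRUE because Eve is a knight and Ivy is a knight.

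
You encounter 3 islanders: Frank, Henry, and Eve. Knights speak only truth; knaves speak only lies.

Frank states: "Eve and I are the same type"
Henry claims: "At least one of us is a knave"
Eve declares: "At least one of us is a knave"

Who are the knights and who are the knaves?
Frank is a knave.
Henry is a knight.
Eve is a knight.

Verification:
- Frank (knave) says "Eve and I are the same type" - this is FALSE (a lie) because Frank is a knave and Eve is a knight.
- Henry (knight) says "At least one of us is a knave" - this is TRUE because Frank is a knave.
- Eve (knight) says "At least one of us is a knave" - this is TRUE because Frank is a knave.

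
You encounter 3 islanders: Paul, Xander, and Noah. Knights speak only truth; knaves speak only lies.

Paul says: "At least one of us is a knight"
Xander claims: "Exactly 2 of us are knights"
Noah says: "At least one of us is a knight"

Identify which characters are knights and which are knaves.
Paul is a knave.
Xander is a knave.
Noah is a knave.

Verification:
- Paul (knave) says "At least one of us is a knight" - this is FALSE (a lie) because no one is a knight.
- Xander (knave) says "Exactly 2 of us are knights" - this is FALSE (a lie) because there are 0 knights.
- Noah (knave) says "At least one of us is a knight" - this is FALSE (a lie) because no one is a knight.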